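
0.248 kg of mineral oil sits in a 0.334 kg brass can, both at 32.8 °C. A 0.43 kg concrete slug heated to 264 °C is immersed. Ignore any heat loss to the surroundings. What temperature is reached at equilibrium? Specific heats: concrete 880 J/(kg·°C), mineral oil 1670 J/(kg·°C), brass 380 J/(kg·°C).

T_f ≈ 127.9 °C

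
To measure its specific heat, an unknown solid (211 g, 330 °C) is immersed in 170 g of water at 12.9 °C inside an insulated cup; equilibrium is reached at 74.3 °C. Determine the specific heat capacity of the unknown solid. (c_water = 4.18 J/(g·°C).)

c ≈ 0.809 J/(g·°C)

m_s c (T_s − T_f) = m_water c_water (T_f − T_0):
211×c×(330 − 74.3) = 170×4.18×(74.3 − 12.9)
53953 c = 43631  ⇒  c ≈ 0.8087 J/(g·°C)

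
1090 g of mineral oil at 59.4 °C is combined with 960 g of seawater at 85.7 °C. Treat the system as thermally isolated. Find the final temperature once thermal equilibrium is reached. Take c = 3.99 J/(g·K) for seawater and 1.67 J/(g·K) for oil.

T_f ≈ 77.2 °C

|Q_seawater| = |Q_oil|:
960×3.99×(85.7 − T) = 1090×1.67×(T − 59.4)
3830.4(85.7 − T) = 1820.3(T − 59.4)
5650.7 T = 436391  ⇒  T ≈ 77.23 °C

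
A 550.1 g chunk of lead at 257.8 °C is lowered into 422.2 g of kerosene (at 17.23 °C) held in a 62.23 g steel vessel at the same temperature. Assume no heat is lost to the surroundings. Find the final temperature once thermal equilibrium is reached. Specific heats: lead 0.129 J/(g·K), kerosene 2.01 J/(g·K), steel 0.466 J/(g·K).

T_f ≈ 35.2 °C

Conservation of energy gives ΣQ = 0:
550.1×0.129×(T − 257.8) + 422.2×2.01×(T − 17.23) + 62.23×0.466×(T − 17.23) = 0
70.96(T − 257.8) + 848.62(T − 17.23) + 29(T − 17.23) = 0
(70.96 + 848.62 + 29) T = 70.96×257.8 + 848.62×17.23 + 29×17.23
T = 33416 / 948.58 = 35.2 °C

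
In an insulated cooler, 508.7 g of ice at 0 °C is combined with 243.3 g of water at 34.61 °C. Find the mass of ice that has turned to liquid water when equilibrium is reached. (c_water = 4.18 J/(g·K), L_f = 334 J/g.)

m_melted ≈ 105 g

Water can give up m c ΔT = 243.3×4.18×34.61 = 35198 J before reaching 0 °C.
Melting all 508.7 g of ice would need 508.7×334 = 169906 J.
That's not enough to melt it all — equilibrium is at 0 °C with ice remaining.
m_melt = 35198 / L_f = 105.4 g.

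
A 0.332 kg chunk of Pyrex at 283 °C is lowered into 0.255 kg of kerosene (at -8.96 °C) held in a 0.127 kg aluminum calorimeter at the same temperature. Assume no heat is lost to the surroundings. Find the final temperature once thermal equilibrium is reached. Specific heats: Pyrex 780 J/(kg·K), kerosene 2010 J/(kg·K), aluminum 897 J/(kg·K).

T_f ≈ 76.4 °C

Net heat exchanged in the isolated system is zero:
0.332×780×(T − 283) + 0.255×2010×(T − (-8.96)) + 0.127×897×(T − (-8.96)) = 0
258.96(T − 283) + 512.55(T − (-8.96)) + 113.92(T − (-8.96)) = 0
(258.96 + 512.55 + 113.92) T = 258.96×283 + 512.55×(-8.96) + 113.92×(-8.96)
T = 67673/885.43 ≈ 76.43 °C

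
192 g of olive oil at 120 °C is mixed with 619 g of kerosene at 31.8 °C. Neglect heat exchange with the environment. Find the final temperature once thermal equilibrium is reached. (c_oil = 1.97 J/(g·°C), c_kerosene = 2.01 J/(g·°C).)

|Q_oil| = |Q_kerosene|:
192×1.97×(120 − T) = 619×2.01×(T − 31.8)
378.24(120 − T) = 1244.2(T − 31.8)
1622.4 T = 84954  ⇒  T ≈ 52.36 °C

T_f ≈ 52.4 °C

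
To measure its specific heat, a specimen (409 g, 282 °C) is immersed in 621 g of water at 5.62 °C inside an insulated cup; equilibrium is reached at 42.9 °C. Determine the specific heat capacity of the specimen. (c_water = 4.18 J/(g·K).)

Net heat exchanged in the isolated system is zero:
409×c×(42.9 − 282) + 621×4.18×(42.9 − 5.62) = 0
-97792 c = -96771
c = -96771/-97792 ≈ 0.9896 J/(g·K)

c ≈ 0.99 J/(g·K)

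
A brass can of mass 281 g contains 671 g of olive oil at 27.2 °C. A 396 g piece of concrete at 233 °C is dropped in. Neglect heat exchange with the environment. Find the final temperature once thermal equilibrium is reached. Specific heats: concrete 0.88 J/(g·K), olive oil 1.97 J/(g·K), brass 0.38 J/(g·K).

Heat gained plus heat lost sum to zero:
396×0.88×(T − 233) + 671×1.97×(T − 27.2) + 281×0.38×(T − 27.2) = 0
348.48(T − 233) + 1321.9(T − 27.2) + 106.78(T − 27.2) = 0
(348.48 + 1321.9 + 106.78) T = 348.48×233 + 1321.9×27.2 + 106.78×27.2
T = 120055 / 1777.1 = 67.6 °C

T_f ≈ 67.6 °C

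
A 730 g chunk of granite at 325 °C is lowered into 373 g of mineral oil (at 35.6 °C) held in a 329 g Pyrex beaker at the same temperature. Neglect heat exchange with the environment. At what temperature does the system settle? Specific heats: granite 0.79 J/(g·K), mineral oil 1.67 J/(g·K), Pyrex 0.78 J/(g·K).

T_f ≈ 150.2 °C

Let T be the final temperature. ΣQ_i = 0:
730×0.79×(T − 325) + 373×1.67×(T − 35.6) + 329×0.78×(T − 35.6) = 0
576.7(T − 325) + 622.91(T − 35.6) + 256.62(T − 35.6) = 0
1456.2 T = 218739
T = 218739/1456.2 ≈ 150.21 °C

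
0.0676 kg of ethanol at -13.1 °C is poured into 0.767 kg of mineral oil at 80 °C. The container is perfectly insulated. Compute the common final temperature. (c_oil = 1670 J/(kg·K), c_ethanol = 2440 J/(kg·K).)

T_f ≈ 69.4 °C

Energy conservation, ΣQ = 0:
0.767·1670·(T − 80) + 0.0676·2440·(T − (-13.1)) = 0
1280.9(T − 80) + 164.94(T − (-13.1)) = 0
(1280.9 + 164.94) T = 1280.9·80 + 164.94·(-13.1)
T = 100310/1445.8 ≈ 69.38 °C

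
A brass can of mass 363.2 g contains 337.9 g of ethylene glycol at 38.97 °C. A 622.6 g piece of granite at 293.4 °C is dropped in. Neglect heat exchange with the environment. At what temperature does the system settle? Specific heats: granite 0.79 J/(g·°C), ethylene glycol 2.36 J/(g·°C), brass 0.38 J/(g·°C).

Heat gained plus heat lost sum to zero:
622.6×0.79×(T − 293.4) + 337.9×2.36×(T − 38.97) + 363.2×0.38×(T − 38.97) = 0
491.85(T − 293.4) + 797.44(T − 38.97) + 138.02(T − 38.97) = 0
1427.3 T = 180765
T ≈ 126.65 °C

T_f ≈ 126.6 °C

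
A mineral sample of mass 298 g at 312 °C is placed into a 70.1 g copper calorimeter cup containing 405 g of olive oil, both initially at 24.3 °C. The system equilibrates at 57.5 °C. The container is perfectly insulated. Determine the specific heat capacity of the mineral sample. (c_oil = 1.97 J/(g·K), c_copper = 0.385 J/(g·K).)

c ≈ 0.361 J/(g·K)

Energy conservation, ΣQ = 0:
298×c×(57.5 − 312) + 405×1.97×(57.5 − 24.3) + 70.1×0.385×(57.5 − 24.3) = 0
-75841 c = -27385
c = -27385/-75841 ≈ 0.3611 J/(g·K)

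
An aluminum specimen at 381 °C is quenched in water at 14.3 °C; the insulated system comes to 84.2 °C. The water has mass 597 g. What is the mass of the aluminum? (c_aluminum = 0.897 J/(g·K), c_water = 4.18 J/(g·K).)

m ≈ 655 g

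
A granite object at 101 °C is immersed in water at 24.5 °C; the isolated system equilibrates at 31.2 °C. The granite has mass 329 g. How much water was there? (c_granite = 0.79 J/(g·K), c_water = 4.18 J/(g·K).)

m ≈ 648 g

Heat lost by the granite = heat gained by the water:
329×0.79×(101 − 31.2) = m×4.18×(31.2 − 24.5)
28.01 m = 18142  ⇒  m ≈ 647.8 g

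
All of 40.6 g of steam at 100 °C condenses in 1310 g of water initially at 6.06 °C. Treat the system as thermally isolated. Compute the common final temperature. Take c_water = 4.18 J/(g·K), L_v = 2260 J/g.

T_f ≈ 25.1 °C

Setting the total heat transfer to zero:
steam→water at 100 °C releases m L_v = 40.6×2260 = 91756
  condensate cools 100→T: 40.6×4.18×(T − 100) = 169.71(T − 100)
  original water: 5475.8(T − 6.06)
5645.5 T = 91756 + 16971 + 33183 = 141910
T ≈ 25.14 °C, under the boiling point, so the assumption holds.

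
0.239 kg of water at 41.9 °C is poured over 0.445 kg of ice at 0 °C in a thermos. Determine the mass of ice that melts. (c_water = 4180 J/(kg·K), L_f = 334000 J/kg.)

m_melted ≈ 0.125 kg

Heat available from the water dropping to 0 °C: 0.239×4180×41.9 = 41859 J.
To melt every bit of ice: 0.445×334000 = 148630 J.
That's not enough to melt it all — equilibrium is at 0 °C with ice remaining.
m_melt = 41859 / L_f = 0.1253 kg.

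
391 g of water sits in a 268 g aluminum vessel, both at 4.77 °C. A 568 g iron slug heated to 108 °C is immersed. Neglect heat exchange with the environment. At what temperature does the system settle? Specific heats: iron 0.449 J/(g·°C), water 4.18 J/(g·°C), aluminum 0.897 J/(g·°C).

T_f ≈ 17.1 °C

T_f is the heat-capacity-weighted average of the initial temperatures:
T_f = (255.03*108 + 1634.4*4.77 + 240.4*4.77) / (255.03 + 1634.4 + 240.4)
    = 36486 / 2129.8 ≈ 17.13 °C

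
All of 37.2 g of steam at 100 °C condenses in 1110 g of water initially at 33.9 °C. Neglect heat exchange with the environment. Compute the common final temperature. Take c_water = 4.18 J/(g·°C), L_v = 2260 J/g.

Let T be the final temperature. ΣQ_i = 0:
steam→water at 100 °C releases m L_v = 37.2·2260 = 84072
  condensed water 100 °C→T: 155.5(T − 100)
  original water: 4639.8(T − 33.9)
4795.3 T = 84072 + 15550 + 157289 = 256911
T ≈ 53.58 °C — below 100 °C, confirming all the steam condensed.

T_f ≈ 53.6 °C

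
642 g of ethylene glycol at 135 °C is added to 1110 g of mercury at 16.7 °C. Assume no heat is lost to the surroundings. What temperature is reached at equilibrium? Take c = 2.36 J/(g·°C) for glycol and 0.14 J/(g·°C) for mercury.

T_f is the heat-capacity-weighted average of the initial temperatures:
T_f = (1515.1×135 + 155.4×16.7) / (1515.1 + 155.4)
    = 207136 / 1670.5 ≈ 124.00 °C

T_f ≈ 124.0 °C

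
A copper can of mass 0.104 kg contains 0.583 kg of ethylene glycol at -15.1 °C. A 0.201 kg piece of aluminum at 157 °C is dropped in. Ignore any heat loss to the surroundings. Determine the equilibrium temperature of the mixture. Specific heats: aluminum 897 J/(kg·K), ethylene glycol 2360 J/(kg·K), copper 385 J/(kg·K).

T_f ≈ 4.3 °C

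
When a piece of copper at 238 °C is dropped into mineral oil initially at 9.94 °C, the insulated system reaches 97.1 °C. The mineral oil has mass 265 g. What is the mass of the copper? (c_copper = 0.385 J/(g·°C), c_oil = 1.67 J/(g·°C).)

Taking heat into each body as positive, Σ m c ΔT = 0:
m×0.385×(97.1 − 238) + 265×1.67×(97.1 − 9.94) = 0
-54.25 m = -38573
m = -38573/-54.25 ≈ 711.1 g

m ≈ 711 g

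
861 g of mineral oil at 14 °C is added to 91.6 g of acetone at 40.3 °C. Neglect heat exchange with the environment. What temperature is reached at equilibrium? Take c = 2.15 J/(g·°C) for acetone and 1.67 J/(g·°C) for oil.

T_f ≈ 17.2 °C

Setting the total heat transfer to zero:
91.6×2.15×(T − 40.3) + 861×1.67×(T − 14) = 0
1634.8 T = 28067
T = 28067/1634.8 ≈ 17.17 °C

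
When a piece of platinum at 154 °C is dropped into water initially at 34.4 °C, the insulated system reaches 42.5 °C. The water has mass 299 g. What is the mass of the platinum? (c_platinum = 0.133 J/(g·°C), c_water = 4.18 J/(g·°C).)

Conservation of energy gives ΣQ = 0:
m·0.133·(42.5 − 154) + 299·4.18·(42.5 − 34.4) = 0
-14.83 m = -10124
m = -10124/-14.83 ≈ 682.7 g

m ≈ 683 g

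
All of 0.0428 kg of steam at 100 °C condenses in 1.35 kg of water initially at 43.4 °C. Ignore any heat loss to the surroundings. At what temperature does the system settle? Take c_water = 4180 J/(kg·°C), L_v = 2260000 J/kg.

T_f ≈ 61.8 °C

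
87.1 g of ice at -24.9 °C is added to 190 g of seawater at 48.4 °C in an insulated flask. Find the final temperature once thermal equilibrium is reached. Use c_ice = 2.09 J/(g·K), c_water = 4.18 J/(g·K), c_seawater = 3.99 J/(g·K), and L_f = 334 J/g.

T_f ≈ 2.7 °C

Setting the total heat transfer to zero:
warm ice to 0 °C: 87.1·2.09·(0 − (-24.9)) = 4532.8
  melt ice: 87.1·334 = 29091
  warm the meltwater: 364.08 T
  seawater: 758.1(T − 48.4)
1122.2 T = 36692 − 33624 = 3067.9
T ≈ 2.73 °C (positive, so assuming full melt was valid).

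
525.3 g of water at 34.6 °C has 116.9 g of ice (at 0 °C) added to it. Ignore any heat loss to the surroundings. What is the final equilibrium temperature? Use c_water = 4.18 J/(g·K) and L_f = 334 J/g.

T_f ≈ 13.8 °C

Taking heat into each body as positive, Σ m c ΔT = 0:
melt ice: 116.9×334 = 39045
  warm the meltwater: 488.64 T
  water cools: 525.3×4.18×(T − 34.6) = 2195.8(T − 34.6)
2684.4 T = 75973 − 39045 = 36928
T ≈ 13.76 °C — above 0 °C, consistent with complete melting.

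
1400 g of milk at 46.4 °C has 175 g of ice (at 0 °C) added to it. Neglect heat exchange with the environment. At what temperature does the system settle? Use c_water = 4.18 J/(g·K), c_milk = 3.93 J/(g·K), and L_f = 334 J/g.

T_f ≈ 31.6 °C

Taking heat into each body as positive, Σ m c ΔT = 0:
melt ice: 175×334 = 58450
  meltwater 0→T: 175×4.18×T = 731.5 T
  milk cools: 1400×3.93×(T − 46.4) = 5502(T − 46.4)
6233.5 T = 255293 − 58450 = 196843
T ≈ 31.58 °C. Since T > 0 °C, the all-ice-melts assumption holds.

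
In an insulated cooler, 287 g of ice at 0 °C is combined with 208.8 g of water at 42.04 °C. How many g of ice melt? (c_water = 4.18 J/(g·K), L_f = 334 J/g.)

Cooling the water to 0 °C releases 208.8·4.18·42.04 = 36692 J.
To melt every bit of ice: 287·334 = 95858 J.
36692 J < 95858 J, so only part of the ice melts and the system sits at 0 °C.
Mass melted = 36692/334 ≈ 109.9 g.

m_melted ≈ 110 g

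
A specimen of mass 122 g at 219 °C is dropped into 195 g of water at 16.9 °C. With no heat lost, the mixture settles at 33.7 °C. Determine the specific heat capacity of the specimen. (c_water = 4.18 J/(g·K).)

c ≈ 0.606 J/(g·K)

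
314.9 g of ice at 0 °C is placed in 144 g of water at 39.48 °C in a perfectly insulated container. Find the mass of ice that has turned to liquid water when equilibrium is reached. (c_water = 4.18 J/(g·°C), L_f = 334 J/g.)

m_melted ≈ 71.1 g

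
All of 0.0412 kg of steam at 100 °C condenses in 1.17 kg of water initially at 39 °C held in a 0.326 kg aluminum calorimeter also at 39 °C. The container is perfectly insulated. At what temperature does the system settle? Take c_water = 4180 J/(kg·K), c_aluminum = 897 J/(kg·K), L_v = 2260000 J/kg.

T_f ≈ 58.3 °C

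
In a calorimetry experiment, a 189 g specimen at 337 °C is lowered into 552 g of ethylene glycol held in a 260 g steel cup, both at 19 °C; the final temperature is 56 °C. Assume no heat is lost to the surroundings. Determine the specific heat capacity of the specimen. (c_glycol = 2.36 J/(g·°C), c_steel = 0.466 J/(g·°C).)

c ≈ 0.992 J/(g·°C)

Heat gained plus heat lost sum to zero:
189×c×(56 − 337) + 552×2.36×(56 − 19) + 260×0.466×(56 − 19) = 0
-53109 c = -52684
c = -52684/-53109 ≈ 0.992 J/(g·°C)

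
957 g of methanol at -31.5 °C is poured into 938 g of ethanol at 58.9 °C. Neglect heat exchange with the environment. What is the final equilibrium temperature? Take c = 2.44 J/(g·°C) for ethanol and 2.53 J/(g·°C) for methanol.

With ΣQ=0 the equilibrium temperature is the m·c-weighted mean:
T_f = (2288.7×58.9 + 2421.2×(-31.5)) / (2288.7 + 2421.2)
    = 58537 / 4709.9 ≈ 12.43 °C

T_f ≈ 12.4 °C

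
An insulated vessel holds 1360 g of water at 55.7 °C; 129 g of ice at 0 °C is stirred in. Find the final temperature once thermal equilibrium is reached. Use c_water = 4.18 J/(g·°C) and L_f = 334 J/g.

T_f ≈ 44.0 °C

Conservation of energy gives ΣQ = 0:
latent heat to melt: 129·334 = 43086; meltwater 0→T: 129·4.18·T = 539.22 T; water: 5684.8(T − 55.7)
6224 T = 316643 − 43086 = 273557
T ≈ 43.95 °C. Since T > 0 °C, the all-ice-melts assumption holds.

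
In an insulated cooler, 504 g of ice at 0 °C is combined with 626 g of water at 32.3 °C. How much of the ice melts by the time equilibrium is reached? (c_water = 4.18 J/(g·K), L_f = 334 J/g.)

m_melted ≈ 253 g

Heat available from the water dropping to 0 °C: 626·4.18·32.3 = 84519 J.
Melting all 504 g of ice would need 504·334 = 168336 J.
Since 84519 < 168336 J, not all the ice melts; equilibrium is at 0 °C.
m_melt = 84519 / L_f = 253.1 g.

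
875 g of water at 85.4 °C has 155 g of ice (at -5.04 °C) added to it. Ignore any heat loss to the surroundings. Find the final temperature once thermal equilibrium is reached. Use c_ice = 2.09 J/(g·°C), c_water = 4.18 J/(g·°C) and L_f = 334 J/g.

Setting the total heat transfer to zero:
ice -5.04→0 °C: 155×2.09×5.04 = 1632.7
  melt ice: 155×334 = 51770
  meltwater 0→T: 155×4.18×T = 647.9 T
  water: 3657.5(T − 85.4)
4305.4 T = 312350 − 53403 = 258948
T ≈ 60.14 °C — above 0 °C, consistent with complete melting.

T_f ≈ 60.1 °C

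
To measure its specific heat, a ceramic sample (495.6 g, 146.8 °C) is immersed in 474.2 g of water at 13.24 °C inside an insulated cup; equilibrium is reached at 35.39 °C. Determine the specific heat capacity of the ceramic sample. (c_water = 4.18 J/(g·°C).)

m_s c (T_s − T_f) = m_water c_water (T_f − T_0):
495.6·c·(146.8 − 35.39) = 474.2·4.18·(35.39 − 13.24)
55215 c = 43905  ⇒  c ≈ 0.7952 J/(g·°C)

c ≈ 0.795 J/(g·°C)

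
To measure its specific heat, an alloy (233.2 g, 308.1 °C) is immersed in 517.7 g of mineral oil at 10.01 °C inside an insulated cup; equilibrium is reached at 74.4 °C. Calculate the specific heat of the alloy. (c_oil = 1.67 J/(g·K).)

c ≈ 1.02 J/(g·K)

Heat lost by the alloy = heat gained by the oil:
233.2×c×(308.1 − 74.4) = 517.7×1.67×(74.4 − 10.01)
54499 c = 55669  ⇒  c ≈ 1.021 J/(g·K)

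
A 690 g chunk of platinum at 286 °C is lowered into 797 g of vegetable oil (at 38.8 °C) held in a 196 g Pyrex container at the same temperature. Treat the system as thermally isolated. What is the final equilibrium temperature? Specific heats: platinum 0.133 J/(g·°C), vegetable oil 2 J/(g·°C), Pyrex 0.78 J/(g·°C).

T_f ≈ 51.1 °C

Setting the total heat transfer to zero:
690*0.133*(T − 286) + 797*2*(T − 38.8) + 196*0.78*(T − 38.8) = 0
91.77(T − 286) + 1594(T − 38.8) + 152.88(T − 38.8) = 0
1838.7 T = 94025
T = 94025/1838.7 ≈ 51.14 °C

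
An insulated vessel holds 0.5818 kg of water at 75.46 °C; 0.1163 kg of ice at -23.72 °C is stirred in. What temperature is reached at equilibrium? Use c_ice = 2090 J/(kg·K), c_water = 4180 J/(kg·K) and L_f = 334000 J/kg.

T_f ≈ 47.6 °C

Energy balance with sensible and latent terms:
warm ice to 0 °C: 0.1163×2090×(0 − (-23.72)) = 5765.5; melt ice: 0.1163×334000 = 38844; warm the meltwater: 486.13 T; water: 2431.9(T − 75.46)
2918.1 T = 183513 − 44610 = 138903
T ≈ 47.60 °C. Since T > 0 °C, the all-ice-melts assumption holds.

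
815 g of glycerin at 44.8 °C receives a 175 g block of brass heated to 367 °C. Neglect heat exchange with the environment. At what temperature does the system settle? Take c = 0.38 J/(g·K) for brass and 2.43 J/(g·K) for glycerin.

T_f ≈ 55.3 °C

Setting the total heat transfer to zero:
175*0.38*(T − 367) + 815*2.43*(T − 44.8) = 0
66.5(T − 367) + 1980.5(T − 44.8) = 0
(66.5 + 1980.5) T = 66.5*367 + 1980.5*44.8
T = 113130/2047 ≈ 55.27 °C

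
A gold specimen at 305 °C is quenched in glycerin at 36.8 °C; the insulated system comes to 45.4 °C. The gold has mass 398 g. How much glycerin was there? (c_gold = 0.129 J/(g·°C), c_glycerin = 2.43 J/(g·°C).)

m ≈ 638 g

|Q_gold| = |Q_glycerin|:
398×0.129×(305 − 45.4) = m×2.43×(45.4 − 36.8)
20.9 m = 13328  ⇒  m ≈ 637.8 g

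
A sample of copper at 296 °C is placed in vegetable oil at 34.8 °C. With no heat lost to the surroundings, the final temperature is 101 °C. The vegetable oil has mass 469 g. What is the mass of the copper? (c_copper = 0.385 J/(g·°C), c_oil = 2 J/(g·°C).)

m ≈ 827 g

|Q_copper| = |Q_oil|:
m·0.385·(296 − 101) = 469·2·(101 − 34.8)
75.08 m = 62096  ⇒  m ≈ 827.1 g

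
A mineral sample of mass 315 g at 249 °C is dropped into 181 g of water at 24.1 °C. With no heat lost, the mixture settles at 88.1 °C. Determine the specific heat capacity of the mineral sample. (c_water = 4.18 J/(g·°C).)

Taking heat into each body as positive, Σ m c ΔT = 0:
315×c×(88.1 − 249) + 181×4.18×(88.1 − 24.1) = 0
-50684 c = -48421
c = -48421/-50684 ≈ 0.9554 J/(g·°C)

c ≈ 0.955 J/(g·°C)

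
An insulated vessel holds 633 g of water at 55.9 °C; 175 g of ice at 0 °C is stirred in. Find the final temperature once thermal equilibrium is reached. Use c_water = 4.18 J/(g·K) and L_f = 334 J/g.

Sum of m c ΔT and latent-heat terms is zero:
latent heat to melt: 175·334 = 58450
  warm the meltwater: 731.5 T
  water cools: 633·4.18·(T − 55.9) = 2645.9(T − 55.9)
3377.4 T = 147908 − 58450 = 89458
T ≈ 26.49 °C (positive, so assuming full melt was valid).

T_f ≈ 26.5 °C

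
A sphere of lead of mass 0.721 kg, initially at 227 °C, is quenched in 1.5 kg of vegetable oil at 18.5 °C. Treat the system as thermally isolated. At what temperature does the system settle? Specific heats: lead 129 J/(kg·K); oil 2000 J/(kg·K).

T_f ≈ 24.8 °C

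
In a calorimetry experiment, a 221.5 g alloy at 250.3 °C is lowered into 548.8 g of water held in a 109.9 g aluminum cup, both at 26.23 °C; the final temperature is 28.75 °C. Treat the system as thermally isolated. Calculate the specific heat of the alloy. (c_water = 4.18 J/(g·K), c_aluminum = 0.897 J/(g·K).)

c ≈ 0.123 J/(g·K)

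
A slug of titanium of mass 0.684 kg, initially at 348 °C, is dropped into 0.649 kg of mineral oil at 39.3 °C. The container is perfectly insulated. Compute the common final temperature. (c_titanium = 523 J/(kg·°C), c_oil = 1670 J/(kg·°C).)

T_f ≈ 115.9 °C

Let T be the final temperature. ΣQ_i = 0:
0.684·523·(T − 348) + 0.649·1670·(T − 39.3) = 0
(357.73 + 1083.8) T = 357.73·348 + 1083.8·39.3
T = 167085 / 1441.6 = 116 °C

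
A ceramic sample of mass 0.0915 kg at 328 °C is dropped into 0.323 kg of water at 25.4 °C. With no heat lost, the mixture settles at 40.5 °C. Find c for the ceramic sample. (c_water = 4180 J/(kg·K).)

Let T be the final temperature. ΣQ_i = 0:
0.0915·c·(40.5 − 328) + 0.323·4180·(40.5 − 25.4) = 0
-26.31 c = -20387
c = -20387/-26.31 ≈ 775 J/(kg·K)

c ≈ 775 J/(kg·K)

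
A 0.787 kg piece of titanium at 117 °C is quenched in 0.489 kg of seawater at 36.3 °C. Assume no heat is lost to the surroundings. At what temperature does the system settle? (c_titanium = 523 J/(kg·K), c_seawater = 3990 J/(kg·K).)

T_f ≈ 50.4 °C

|Q_titanium| = |Q_seawater|:
0.787·523·(117 − T) = 0.489·3990·(T − 36.3)
411.6(117 − T) = 1951.1(T − 36.3)
2362.7 T = 118983  ⇒  T ≈ 50.36 °C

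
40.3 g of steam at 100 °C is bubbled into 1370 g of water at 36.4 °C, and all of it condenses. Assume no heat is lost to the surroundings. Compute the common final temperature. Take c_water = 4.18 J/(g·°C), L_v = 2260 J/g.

Energy conservation, ΣQ = 0:
condense steam: −40.3·2260 = −91078
  condensed water 100 °C→T: 168.45(T − 100)
  original water: 5726.6(T − 36.4)
5895.1 T = 91078 + 16845 + 208448 = 316372
T ≈ 53.67 °C — below 100 °C, confirming all the steam condensed.

T_f ≈ 53.7 °C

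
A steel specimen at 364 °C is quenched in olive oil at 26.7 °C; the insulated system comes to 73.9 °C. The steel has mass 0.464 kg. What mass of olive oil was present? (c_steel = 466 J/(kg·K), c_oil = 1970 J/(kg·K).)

m ≈ 0.675 kg

Taking heat into each body as positive, Σ m c ΔT = 0:
0.464×466×(73.9 − 364) + m×1970×(73.9 − 26.7) = 0
92984 m = 62727
m = 62727/92984 ≈ 0.6746 kg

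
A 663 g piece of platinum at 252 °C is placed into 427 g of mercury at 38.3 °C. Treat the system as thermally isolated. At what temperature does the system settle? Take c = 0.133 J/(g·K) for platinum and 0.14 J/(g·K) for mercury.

Setting the total heat transfer to zero:
663*0.133*(T − 252) + 427*0.14*(T − 38.3) = 0
(88.18 + 59.78) T = 88.18*252 + 59.78*38.3
T = 24511 / 147.96 = 166 °C

T_f ≈ 165.7 °C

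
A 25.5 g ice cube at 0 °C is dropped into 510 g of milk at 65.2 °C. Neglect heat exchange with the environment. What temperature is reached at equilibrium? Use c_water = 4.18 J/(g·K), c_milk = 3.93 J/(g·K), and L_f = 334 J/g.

T_f ≈ 57.9 °C

Sum of m c ΔT and latent-heat terms is zero:
fusion: m_ice L_f = 25.5×334 = 8517; warm the meltwater: 106.59 T; milk: 2004.3(T − 65.2)
2110.9 T = 130680 − 8517 = 122163
T ≈ 57.87 °C (positive, so assuming full melt was valid).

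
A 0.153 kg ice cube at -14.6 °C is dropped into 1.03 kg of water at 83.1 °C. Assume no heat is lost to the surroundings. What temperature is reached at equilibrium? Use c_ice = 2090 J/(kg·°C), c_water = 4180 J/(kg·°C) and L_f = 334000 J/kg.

Taking heat into each body as positive, Σ m c ΔT = 0:
ice -14.6→0 °C: 0.153×2090×14.6 = 4668.6
  latent heat to melt: 0.153×334000 = 51102
  meltwater 0→T: 0.153×4180×T = 639.54 T
  water cools: 1.03×4180×(T − 83.1) = 4305.4(T − 83.1)
4944.9 T = 357779 − 55771 = 302008
T ≈ 61.07 °C — above 0 °C, consistent with complete melting.

T_f ≈ 61.1 °C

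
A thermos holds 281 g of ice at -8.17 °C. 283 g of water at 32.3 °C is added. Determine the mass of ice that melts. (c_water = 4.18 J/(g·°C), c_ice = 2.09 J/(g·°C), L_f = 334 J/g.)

Cooling the water to 0 °C releases 283·4.18·32.3 = 38209 J.
Warming the ice to 0 °C takes 281·2.09·8.17 = 4798.2 J, leaving 33411 J for melting.
Melting all 281 g of ice would need 281·334 = 93854 J.
Since 33411 < 93854 J, not all the ice melts; equilibrium is at 0 °C.
m_melted·334 = 33411  ⇒  m_melted ≈ 100 g.

m_melted ≈ 100 g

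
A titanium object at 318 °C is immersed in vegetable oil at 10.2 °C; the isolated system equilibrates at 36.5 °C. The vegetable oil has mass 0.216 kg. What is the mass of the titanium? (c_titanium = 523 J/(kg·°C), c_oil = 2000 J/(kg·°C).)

Heat lost by the titanium = heat gained by the oil:
m·523·(318 − 36.5) = 0.216·2000·(36.5 − 10.2)
147224 m = 11362  ⇒  m ≈ 0.07717 kg

m ≈ 0.0772 kg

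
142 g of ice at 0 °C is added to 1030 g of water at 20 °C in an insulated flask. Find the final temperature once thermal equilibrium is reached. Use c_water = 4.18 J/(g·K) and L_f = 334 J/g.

T_f ≈ 7.9 °C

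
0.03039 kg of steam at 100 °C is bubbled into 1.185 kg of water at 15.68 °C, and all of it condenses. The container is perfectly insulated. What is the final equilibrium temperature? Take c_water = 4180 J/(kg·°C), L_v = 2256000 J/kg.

Let T be the final temperature. ΣQ_i = 0:
steam→water at 100 °C releases m L_v = 0.03039·2256000 = 68560; condensate cools 100→T: 0.03039·4180·(T − 100) = 127.03(T − 100); water warms: 1.185·4180·(T − 15.68) = 4953.3(T − 15.68)
5080.3 T = 68560 + 12703 + 77668 = 158931
T ≈ 31.28 °C, under the boiling point, so the assumption holds.

T_f ≈ 31.3 °C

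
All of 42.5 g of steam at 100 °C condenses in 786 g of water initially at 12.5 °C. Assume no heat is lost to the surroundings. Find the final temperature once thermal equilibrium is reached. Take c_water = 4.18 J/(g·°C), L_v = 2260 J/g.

Conservation of energy gives ΣQ = 0:
condense steam: −42.5·2260 = −96050
  condensed water 100 °C→T: 177.65(T − 100)
  water warms: 786·4.18·(T − 12.5) = 3285.5(T − 12.5)
3463.1 T = 96050 + 17765 + 41068 = 154884
T ≈ 44.72 °C (< 100 °C, so full condensation is consistent).

T_f ≈ 44.7 °C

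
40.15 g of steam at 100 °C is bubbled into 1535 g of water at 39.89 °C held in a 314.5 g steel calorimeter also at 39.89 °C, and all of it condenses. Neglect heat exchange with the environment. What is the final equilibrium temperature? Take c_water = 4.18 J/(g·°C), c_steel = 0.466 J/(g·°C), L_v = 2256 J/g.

T_f ≈ 54.8 °C

Net heat exchanged in the isolated system is zero:
steam→water at 100 °C releases m L_v = 40.15·2256 = 90578; condensate cools 100→T: 40.15·4.18·(T − 100) = 167.83(T − 100); original water: 6416.3(T − 39.89); steel cup: 314.5·0.466·(T − 39.89) = 146.56(T − 39.89)
6730.7 T = 90578 + 16783 + 261792 = 369153
T ≈ 54.85 °C — below 100 °C, confirming all the steam condensed.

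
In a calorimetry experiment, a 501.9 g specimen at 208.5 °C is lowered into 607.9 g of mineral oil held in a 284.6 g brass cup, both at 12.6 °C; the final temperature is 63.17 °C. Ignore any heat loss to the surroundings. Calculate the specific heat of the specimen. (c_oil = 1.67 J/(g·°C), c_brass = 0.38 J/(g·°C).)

Taking heat into each body as positive, Σ m c ΔT = 0:
501.9×c×(63.17 − 208.5) + 607.9×1.67×(63.17 − 12.6) + 284.6×0.38×(63.17 − 12.6) = 0
-72941 c = -56807
c = -56807/-72941 ≈ 0.7788 J/(g·°C)

c ≈ 0.779 J/(g·°C)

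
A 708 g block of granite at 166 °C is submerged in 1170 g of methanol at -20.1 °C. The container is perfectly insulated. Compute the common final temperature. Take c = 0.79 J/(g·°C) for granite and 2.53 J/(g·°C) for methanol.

|Q_granite| = |Q_methanol|:
708*0.79*(166 − T) = 1170*2.53*(T − (-20.1))
559.32(166 − T) = 2960.1(T − (-20.1))
3519.4 T = 33349  ⇒  T ≈ 9.48 °C

T_f ≈ 9.5 °C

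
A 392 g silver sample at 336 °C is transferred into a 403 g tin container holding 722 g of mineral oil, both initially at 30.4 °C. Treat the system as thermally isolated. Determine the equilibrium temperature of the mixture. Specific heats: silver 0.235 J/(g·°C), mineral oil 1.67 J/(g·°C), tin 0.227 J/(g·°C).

Net heat exchanged in the isolated system is zero:
392×0.235×(T − 336) + 722×1.67×(T − 30.4) + 403×0.227×(T − 30.4) = 0
92.12(T − 336) + 1205.7(T − 30.4) + 91.48(T − 30.4) = 0
1389.3 T = 70388
T ≈ 50.66 °C

T_f ≈ 50.7 °C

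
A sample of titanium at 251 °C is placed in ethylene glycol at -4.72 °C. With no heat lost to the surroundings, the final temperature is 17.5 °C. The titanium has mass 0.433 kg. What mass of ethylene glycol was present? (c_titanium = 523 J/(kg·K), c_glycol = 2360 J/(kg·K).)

|Q_titanium| = |Q_glycol|:
0.433×523×(251 − 17.5) = m×2360×(17.5 − (-4.72))
52439 m = 52878  ⇒  m ≈ 1.008 kg

m ≈ 1.01 kg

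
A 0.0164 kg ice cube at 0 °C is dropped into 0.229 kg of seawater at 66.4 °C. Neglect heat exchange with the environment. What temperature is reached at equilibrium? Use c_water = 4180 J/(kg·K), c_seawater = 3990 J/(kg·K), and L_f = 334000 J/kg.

T_f ≈ 56.2 °C

Taking heat into each body as positive, Σ m c ΔT = 0:
fusion: m_ice L_f = 0.0164×334000 = 5477.6; meltwater 0→T: 0.0164×4180×T = 68.55 T; seawater: 913.71(T − 66.4)
982.26 T = 60670 − 5477.6 = 55193
T ≈ 56.19 °C. Since T > 0 °C, the all-ice-melts assumption holds.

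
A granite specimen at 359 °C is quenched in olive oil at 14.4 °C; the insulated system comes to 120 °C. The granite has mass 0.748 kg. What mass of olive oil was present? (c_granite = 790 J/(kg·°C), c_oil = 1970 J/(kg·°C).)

Heat gained plus heat lost sum to zero:
0.748·790·(120 − 359) + m·1970·(120 − 14.4) = 0
208032 m = 141230
m = 141230/208032 ≈ 0.6789 kg

m ≈ 0.679 kg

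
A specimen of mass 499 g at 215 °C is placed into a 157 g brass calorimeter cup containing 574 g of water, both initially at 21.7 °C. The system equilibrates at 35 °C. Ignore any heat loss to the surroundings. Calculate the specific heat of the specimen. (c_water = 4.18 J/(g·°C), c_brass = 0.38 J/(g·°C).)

c ≈ 0.364 J/(g·°C)

Let T be the final temperature. ΣQ_i = 0:
499×c×(35 − 215) + 574×4.18×(35 − 21.7) + 157×0.38×(35 − 21.7) = 0
-89820 c = -32704
c = -32704/-89820 ≈ 0.3641 J/(g·°C)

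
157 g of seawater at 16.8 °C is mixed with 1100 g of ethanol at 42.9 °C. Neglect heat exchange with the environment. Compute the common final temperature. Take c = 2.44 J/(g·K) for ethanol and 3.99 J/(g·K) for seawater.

Setting the total heat transfer to zero:
1100*2.44*(T − 42.9) + 157*3.99*(T − 16.8) = 0
(2684 + 626.43) T = 2684*42.9 + 626.43*16.8
T = 125668 / 3310.4 = 38 °C

T_f ≈ 38.0 °C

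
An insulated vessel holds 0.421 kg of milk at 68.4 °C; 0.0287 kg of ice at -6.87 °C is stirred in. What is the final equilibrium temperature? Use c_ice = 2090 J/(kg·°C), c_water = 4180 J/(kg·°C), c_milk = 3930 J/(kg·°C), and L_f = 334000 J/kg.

Energy conservation, ΣQ = 0:
warm ice to 0 °C: 0.0287×2090×(0 − (-6.87)) = 412.08; fusion: m_ice L_f = 0.0287×334000 = 9585.8; warm the meltwater: 119.97 T; milk: 1654.5(T − 68.4)
1774.5 T = 113170 − 9997.9 = 103172
T ≈ 58.14 °C. Since T > 0 °C, the all-ice-melts assumption holds.

T_f ≈ 58.1 °C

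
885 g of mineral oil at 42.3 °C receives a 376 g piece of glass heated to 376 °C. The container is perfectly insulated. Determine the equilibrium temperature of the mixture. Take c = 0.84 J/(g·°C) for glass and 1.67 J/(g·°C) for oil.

Set heat shed by the hot body equal to heat absorbed by the cold body:
376×0.84×(376 − T) = 885×1.67×(T − 42.3)
315.84(376 − T) = 1478(T − 42.3)
1793.8 T = 181273  ⇒  T ≈ 101.06 °C

T_f ≈ 101.1 °C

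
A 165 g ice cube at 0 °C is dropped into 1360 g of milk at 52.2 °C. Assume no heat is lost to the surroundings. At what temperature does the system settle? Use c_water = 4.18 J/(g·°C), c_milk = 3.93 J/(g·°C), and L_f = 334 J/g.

T_f ≈ 37.1 °C

Net heat exchanged in the isolated system is zero:
latent heat to melt: 165×334 = 55110
  meltwater 0→T: 165×4.18×T = 689.7 T
  milk: 5344.8(T − 52.2)
6034.5 T = 278999 − 55110 = 223889
T ≈ 37.10 °C (positive, so assuming full melt was valid).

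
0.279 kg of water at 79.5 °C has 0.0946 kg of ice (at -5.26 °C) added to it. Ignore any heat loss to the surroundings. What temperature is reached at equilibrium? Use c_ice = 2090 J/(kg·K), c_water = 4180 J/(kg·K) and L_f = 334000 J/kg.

Energy conservation, ΣQ = 0:
ice -5.26→0 °C: 0.0946·2090·5.26 = 1040
  latent heat to melt: 0.0946·334000 = 31596
  meltwater 0→T: 0.0946·4180·T = 395.43 T
  water: 1166.2(T − 79.5)
1561.6 T = 92714 − 32636 = 60078
T ≈ 38.47 °C (positive, so assuming full melt was valid).

T_f ≈ 38.5 °C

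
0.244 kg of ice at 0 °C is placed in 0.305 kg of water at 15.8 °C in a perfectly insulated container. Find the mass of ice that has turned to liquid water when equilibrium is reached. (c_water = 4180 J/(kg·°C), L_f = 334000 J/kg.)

m_melted ≈ 0.0603 kg

Heat available from the water dropping to 0 °C: 0.305×4180×15.8 = 20143 J.
Fully melting the ice requires m_ice L_f = 0.244×334000 = 81496 J.
Since 20143 < 81496 J, not all the ice melts; equilibrium is at 0 °C.
Mass melted = 20143/334000 ≈ 0.06031 kg.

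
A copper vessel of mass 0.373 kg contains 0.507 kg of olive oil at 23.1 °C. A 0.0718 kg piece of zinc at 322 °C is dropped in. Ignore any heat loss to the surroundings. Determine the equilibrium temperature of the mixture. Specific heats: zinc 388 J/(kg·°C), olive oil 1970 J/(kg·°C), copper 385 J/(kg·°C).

T_f ≈ 30.2 °C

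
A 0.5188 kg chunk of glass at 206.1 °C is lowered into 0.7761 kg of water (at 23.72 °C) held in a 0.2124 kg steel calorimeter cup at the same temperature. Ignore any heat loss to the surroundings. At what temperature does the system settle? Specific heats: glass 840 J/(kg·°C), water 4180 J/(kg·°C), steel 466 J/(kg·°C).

T_f ≈ 44.8 °C

Heat gained plus heat lost sum to zero:
0.5188*840*(T − 206.1) + 0.7761*4180*(T − 23.72) + 0.2124*466*(T − 23.72) = 0
435.79(T − 206.1) + 3244.1(T − 23.72) + 98.98(T − 23.72) = 0
3778.9 T = 169115
T = 169115/3778.9 ≈ 44.75 °C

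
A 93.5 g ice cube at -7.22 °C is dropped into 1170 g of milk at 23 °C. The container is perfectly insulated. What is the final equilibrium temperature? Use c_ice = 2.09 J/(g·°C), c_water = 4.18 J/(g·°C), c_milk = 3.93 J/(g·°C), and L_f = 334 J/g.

T_f ≈ 14.7 °C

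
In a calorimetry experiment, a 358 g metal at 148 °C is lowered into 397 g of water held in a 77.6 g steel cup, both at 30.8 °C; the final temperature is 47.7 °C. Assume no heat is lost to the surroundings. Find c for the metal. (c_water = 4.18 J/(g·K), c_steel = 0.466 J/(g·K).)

c ≈ 0.798 J/(g·K)

Energy conservation, ΣQ = 0:
358·c·(47.7 − 148) + 397·4.18·(47.7 − 30.8) + 77.6·0.466·(47.7 − 30.8) = 0
-35907 c = -28656
c = -28656/-35907 ≈ 0.7981 J/(g·K)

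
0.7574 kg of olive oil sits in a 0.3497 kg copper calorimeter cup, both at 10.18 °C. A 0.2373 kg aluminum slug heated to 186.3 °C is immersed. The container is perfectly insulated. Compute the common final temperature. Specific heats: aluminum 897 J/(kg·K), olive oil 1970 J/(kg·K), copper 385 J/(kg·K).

T_f ≈ 30.6 °C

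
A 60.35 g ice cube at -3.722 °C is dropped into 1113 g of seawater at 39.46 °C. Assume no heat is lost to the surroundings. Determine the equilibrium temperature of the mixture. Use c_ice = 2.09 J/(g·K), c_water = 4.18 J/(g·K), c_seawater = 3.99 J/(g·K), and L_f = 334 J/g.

T_f ≈ 32.9 °C

Sum of m c ΔT and latent-heat terms is zero:
ice -3.722→0 °C: 60.35×2.09×3.722 = 469.46
  fusion: m_ice L_f = 60.35×334 = 20157
  warm the meltwater: 252.26 T
  seawater: 4440.9(T − 39.46)
4693.1 T = 175237 − 20626 = 154610
T ≈ 32.94 °C. Since T > 0 °C, the all-ice-melts assumption holds.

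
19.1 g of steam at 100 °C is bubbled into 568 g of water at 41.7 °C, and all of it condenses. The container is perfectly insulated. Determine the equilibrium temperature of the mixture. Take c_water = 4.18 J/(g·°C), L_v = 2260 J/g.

T_f ≈ 61.2 °C

Let T be the final temperature. ΣQ_i = 0:
condense steam: −19.1·2260 = −43166; condensate cools 100→T: 19.1·4.18·(T − 100) = 79.84(T − 100); original water: 2374.2(T − 41.7)
2454.1 T = 43166 + 7983.8 + 99006 = 150156
T ≈ 61.19 °C (< 100 °C, so full condensation is consistent).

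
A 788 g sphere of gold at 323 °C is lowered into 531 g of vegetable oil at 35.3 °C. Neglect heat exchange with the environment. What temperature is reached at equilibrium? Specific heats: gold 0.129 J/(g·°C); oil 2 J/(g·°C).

T_f is the heat-capacity-weighted average of the initial temperatures:
T_f = (101.65×323 + 1062×35.3) / (101.65 + 1062)
    = 70322 / 1163.7 ≈ 60.43 °C

T_f ≈ 60.4 °C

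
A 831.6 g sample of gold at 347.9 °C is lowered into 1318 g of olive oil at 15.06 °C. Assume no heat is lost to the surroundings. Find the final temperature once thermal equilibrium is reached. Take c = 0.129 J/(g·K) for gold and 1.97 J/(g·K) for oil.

T_f ≈ 28.3 °C

T_f = Σ m_i c_i T_i / Σ m_i c_i:
T_f = (107.28*347.9 + 2596.5*15.06) / (107.28 + 2596.5)
    = 76424 / 2703.7 ≈ 28.27 °C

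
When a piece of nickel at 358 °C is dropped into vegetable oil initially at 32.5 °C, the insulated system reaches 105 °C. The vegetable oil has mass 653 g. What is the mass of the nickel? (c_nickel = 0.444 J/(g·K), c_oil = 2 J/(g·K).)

|Q_nickel| = |Q_oil|:
m·0.444·(358 − 105) = 653·2·(105 − 32.5)
112.33 m = 94685  ⇒  m ≈ 842.9 g

m ≈ 843 g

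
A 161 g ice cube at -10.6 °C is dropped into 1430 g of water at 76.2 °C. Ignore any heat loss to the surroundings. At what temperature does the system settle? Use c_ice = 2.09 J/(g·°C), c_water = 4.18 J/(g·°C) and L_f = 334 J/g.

Energy conservation, ΣQ = 0:
ice -10.6→0 °C: 161×2.09×10.6 = 3566.8; melt ice: 161×334 = 53774; warm the meltwater: 672.98 T; water cools: 1430×4.18×(T − 76.2) = 5977.4(T − 76.2)
6650.4 T = 455478 − 57341 = 398137
T ≈ 59.87 °C — above 0 °C, consistent with complete melting.

T_f ≈ 59.9 °C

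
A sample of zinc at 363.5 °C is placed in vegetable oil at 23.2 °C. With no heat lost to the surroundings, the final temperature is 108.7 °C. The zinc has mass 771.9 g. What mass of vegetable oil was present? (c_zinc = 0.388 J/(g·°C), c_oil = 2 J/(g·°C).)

m ≈ 446 g

Heat gained plus heat lost sum to zero:
771.9×0.388×(108.7 − 363.5) + m×2×(108.7 − 23.2) = 0
171 m = 76312
m = 76312/171 ≈ 446.3 g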